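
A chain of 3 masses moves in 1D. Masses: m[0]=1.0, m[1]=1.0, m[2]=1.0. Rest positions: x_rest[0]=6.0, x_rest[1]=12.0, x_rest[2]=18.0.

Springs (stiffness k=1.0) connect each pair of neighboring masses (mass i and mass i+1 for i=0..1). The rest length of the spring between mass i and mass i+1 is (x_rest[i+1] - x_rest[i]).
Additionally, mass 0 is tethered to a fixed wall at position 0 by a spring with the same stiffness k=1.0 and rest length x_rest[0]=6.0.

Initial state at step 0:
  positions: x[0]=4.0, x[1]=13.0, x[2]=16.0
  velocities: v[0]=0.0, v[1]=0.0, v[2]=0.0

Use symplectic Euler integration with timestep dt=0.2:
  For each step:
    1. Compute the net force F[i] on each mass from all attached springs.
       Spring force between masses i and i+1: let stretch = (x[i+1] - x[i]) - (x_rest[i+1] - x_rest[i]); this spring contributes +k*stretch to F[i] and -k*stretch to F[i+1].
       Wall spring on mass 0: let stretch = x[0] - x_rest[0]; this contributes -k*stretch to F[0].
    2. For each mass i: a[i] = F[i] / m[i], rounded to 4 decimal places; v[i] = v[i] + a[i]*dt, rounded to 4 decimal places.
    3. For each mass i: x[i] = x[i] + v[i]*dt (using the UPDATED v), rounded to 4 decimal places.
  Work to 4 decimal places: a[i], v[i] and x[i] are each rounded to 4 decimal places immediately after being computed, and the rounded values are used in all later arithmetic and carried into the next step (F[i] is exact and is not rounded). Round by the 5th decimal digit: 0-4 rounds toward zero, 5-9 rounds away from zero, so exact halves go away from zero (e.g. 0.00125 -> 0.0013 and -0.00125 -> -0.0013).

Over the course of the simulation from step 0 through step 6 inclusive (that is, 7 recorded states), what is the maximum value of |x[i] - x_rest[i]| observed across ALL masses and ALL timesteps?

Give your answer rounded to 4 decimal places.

Answer: 2.1259

Derivation:
Step 0: x=[4.0000 13.0000 16.0000] v=[0.0000 0.0000 0.0000]
Step 1: x=[4.2000 12.7600 16.1200] v=[1.0000 -1.2000 0.6000]
Step 2: x=[4.5744 12.3120 16.3456] v=[1.8720 -2.2400 1.1280]
Step 3: x=[5.0753 11.7158 16.6499] v=[2.5046 -2.9808 1.5213]
Step 4: x=[5.6388 11.0514 16.9968] v=[2.8176 -3.3221 1.7345]
Step 5: x=[6.1933 10.4083 17.3459] v=[2.7724 -3.2155 1.7454]
Step 6: x=[6.6686 9.8741 17.6575] v=[2.3767 -2.6710 1.5579]
Max displacement = 2.1259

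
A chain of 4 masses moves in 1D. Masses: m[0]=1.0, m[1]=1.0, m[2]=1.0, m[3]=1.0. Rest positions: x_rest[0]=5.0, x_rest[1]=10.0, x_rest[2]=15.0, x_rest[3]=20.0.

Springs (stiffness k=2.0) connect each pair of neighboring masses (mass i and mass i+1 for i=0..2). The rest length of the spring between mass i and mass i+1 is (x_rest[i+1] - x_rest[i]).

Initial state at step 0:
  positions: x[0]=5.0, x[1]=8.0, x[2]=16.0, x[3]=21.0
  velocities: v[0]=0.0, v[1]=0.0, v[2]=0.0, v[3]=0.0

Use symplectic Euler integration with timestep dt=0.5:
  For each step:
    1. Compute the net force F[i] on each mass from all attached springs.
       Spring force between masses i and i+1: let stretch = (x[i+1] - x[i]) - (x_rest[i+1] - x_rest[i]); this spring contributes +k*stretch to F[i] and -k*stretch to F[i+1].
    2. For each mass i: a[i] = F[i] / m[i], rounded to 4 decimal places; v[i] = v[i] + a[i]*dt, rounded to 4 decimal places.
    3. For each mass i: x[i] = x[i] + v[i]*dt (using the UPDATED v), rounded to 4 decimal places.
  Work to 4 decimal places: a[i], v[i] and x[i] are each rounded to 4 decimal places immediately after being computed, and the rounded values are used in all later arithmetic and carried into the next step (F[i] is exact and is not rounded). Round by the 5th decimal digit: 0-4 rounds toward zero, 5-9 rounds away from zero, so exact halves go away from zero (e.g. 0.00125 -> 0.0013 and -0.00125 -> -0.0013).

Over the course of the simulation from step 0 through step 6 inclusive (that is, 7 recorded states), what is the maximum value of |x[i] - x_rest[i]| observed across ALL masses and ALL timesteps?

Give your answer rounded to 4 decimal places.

Step 0: x=[5.0000 8.0000 16.0000 21.0000] v=[0.0000 0.0000 0.0000 0.0000]
Step 1: x=[4.0000 10.5000 14.5000 21.0000] v=[-2.0000 5.0000 -3.0000 0.0000]
Step 2: x=[3.7500 11.7500 14.2500 20.2500] v=[-0.5000 2.5000 -0.5000 -1.5000]
Step 3: x=[5.0000 10.2500 15.7500 19.0000] v=[2.5000 -3.0000 3.0000 -2.5000]
Step 4: x=[6.3750 8.8750 16.1250 18.6250] v=[2.7500 -2.7500 0.7500 -0.7500]
Step 5: x=[6.5000 9.8750 14.1250 19.5000] v=[0.2500 2.0000 -4.0000 1.7500]
Step 6: x=[5.8125 11.3125 12.6875 20.1875] v=[-1.3750 2.8750 -2.8750 1.3750]
Max displacement = 2.3125

Answer: 2.3125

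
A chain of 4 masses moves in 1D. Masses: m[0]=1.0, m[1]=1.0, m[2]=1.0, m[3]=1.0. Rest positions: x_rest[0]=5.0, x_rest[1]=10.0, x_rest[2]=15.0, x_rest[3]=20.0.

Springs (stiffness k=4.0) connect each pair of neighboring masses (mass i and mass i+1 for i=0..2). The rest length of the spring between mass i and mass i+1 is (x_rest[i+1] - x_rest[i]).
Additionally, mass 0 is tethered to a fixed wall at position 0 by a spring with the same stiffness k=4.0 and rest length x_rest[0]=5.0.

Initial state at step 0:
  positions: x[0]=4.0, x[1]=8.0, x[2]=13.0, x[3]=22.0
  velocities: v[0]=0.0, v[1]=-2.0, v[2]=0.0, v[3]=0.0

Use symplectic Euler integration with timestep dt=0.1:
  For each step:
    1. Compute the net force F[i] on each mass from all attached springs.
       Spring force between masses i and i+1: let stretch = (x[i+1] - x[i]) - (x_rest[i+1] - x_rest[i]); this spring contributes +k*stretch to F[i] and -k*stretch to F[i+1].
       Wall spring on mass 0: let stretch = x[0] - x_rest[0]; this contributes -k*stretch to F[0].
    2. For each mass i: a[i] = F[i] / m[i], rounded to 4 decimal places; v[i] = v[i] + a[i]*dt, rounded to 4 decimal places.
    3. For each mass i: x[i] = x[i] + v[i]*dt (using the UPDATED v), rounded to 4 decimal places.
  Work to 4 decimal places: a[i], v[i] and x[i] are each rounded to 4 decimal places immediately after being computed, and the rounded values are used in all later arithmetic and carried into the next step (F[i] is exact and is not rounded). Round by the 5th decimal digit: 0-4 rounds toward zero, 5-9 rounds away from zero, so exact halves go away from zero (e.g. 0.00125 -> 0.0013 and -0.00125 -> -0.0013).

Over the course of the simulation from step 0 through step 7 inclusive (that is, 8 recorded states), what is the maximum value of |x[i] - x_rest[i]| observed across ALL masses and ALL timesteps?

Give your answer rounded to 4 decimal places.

Answer: 2.2828

Derivation:
Step 0: x=[4.0000 8.0000 13.0000 22.0000] v=[0.0000 -2.0000 0.0000 0.0000]
Step 1: x=[4.0000 7.8400 13.1600 21.8400] v=[0.0000 -1.6000 1.6000 -1.6000]
Step 2: x=[3.9936 7.7392 13.4544 21.5328] v=[-0.0640 -1.0080 2.9440 -3.0720]
Step 3: x=[3.9773 7.7172 13.8433 21.1025] v=[-0.1632 -0.2202 3.8893 -4.3034]
Step 4: x=[3.9515 7.7906 14.2776 20.5818] v=[-0.2582 0.7343 4.3425 -5.2071]
Step 5: x=[3.9212 7.9700 14.7045 20.0089] v=[-0.3032 1.7935 4.2694 -5.7288]
Step 6: x=[3.8960 8.2568 15.0742 19.4238] v=[-0.2522 2.8678 3.6974 -5.8506]
Step 7: x=[3.8894 8.6418 15.3452 18.8648] v=[-0.0663 3.8504 2.7103 -5.5904]
Max displacement = 2.2828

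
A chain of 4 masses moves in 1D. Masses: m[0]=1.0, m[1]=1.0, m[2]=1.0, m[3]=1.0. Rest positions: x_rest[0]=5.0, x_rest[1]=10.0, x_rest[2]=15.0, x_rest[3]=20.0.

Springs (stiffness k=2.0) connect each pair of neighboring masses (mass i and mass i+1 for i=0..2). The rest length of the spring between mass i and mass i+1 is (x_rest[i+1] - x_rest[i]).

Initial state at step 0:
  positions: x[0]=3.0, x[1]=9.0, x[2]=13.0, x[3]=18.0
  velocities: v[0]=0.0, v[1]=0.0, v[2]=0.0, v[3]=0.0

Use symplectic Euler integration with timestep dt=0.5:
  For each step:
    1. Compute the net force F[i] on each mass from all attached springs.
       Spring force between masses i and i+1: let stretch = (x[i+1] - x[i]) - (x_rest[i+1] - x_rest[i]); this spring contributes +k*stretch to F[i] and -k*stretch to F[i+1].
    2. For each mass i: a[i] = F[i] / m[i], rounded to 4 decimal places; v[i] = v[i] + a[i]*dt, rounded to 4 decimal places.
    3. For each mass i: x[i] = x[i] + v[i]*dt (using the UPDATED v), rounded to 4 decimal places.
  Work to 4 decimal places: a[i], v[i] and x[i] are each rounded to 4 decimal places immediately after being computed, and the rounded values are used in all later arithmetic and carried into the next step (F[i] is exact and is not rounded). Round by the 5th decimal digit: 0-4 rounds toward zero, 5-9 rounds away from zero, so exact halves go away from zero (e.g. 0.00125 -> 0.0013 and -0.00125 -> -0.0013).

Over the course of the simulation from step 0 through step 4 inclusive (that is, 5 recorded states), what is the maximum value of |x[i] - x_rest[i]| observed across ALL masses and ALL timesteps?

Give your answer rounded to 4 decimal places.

Answer: 2.5000

Derivation:
Step 0: x=[3.0000 9.0000 13.0000 18.0000] v=[0.0000 0.0000 0.0000 0.0000]
Step 1: x=[3.5000 8.0000 13.5000 18.0000] v=[1.0000 -2.0000 1.0000 0.0000]
Step 2: x=[3.7500 7.5000 13.5000 18.2500] v=[0.5000 -1.0000 0.0000 0.5000]
Step 3: x=[3.3750 8.1250 12.8750 18.6250] v=[-0.7500 1.2500 -1.2500 0.7500]
Step 4: x=[2.8750 8.7500 12.7500 18.6250] v=[-1.0000 1.2500 -0.2500 0.0000]
Max displacement = 2.5000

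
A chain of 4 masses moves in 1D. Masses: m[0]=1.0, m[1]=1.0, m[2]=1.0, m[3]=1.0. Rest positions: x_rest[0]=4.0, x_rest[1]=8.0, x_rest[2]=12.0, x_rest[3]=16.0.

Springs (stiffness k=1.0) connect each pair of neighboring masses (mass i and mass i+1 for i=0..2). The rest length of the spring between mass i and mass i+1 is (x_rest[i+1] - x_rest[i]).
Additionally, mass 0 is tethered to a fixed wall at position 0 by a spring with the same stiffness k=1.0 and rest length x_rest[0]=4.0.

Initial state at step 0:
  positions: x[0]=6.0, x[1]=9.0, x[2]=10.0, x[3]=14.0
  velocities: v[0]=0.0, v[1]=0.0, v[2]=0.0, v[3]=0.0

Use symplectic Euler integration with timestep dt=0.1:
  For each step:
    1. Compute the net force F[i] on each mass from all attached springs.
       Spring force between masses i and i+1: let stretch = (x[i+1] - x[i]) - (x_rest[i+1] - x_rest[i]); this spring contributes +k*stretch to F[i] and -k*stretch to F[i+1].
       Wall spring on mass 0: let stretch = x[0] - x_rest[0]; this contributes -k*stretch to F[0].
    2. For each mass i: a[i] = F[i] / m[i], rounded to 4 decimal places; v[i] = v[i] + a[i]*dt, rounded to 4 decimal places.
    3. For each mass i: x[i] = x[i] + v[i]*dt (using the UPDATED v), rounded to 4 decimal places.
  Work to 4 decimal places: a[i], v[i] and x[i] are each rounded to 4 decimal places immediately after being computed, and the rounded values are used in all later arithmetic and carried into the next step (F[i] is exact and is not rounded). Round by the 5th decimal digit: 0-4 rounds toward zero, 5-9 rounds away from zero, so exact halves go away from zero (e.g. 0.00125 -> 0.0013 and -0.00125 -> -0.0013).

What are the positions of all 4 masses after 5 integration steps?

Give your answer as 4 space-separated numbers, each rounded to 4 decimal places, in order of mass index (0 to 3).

Step 0: x=[6.0000 9.0000 10.0000 14.0000] v=[0.0000 0.0000 0.0000 0.0000]
Step 1: x=[5.9700 8.9800 10.0300 14.0000] v=[-0.3000 -0.2000 0.3000 0.0000]
Step 2: x=[5.9104 8.9404 10.0892 14.0003] v=[-0.5960 -0.3960 0.5920 0.0030]
Step 3: x=[5.8220 8.8820 10.1760 14.0015] v=[-0.8840 -0.5841 0.8682 0.0119]
Step 4: x=[5.7060 8.8059 10.2881 14.0044] v=[-1.1602 -0.7607 1.1214 0.0294]
Step 5: x=[5.5639 8.7137 10.4226 14.0102] v=[-1.4208 -0.9225 1.3448 0.0578]

Answer: 5.5639 8.7137 10.4226 14.0102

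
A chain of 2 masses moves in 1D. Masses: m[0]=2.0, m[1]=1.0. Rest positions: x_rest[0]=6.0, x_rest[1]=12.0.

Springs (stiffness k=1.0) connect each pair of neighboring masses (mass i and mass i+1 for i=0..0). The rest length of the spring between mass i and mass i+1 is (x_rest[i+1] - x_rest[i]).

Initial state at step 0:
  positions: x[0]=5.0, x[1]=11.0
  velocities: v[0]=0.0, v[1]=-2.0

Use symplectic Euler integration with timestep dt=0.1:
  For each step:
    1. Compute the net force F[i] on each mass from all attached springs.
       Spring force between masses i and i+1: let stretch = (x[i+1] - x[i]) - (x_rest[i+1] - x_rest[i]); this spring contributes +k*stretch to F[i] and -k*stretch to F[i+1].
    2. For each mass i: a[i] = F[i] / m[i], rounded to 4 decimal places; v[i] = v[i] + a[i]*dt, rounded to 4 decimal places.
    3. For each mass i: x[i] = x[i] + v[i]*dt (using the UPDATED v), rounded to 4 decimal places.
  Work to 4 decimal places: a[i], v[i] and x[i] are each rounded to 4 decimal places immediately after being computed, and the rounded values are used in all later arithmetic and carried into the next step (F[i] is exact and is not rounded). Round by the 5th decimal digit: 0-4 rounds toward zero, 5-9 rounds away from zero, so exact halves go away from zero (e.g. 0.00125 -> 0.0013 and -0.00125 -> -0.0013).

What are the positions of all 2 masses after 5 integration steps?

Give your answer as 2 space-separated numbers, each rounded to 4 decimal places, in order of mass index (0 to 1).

Step 0: x=[5.0000 11.0000] v=[0.0000 -2.0000]
Step 1: x=[5.0000 10.8000] v=[0.0000 -2.0000]
Step 2: x=[4.9990 10.6020] v=[-0.0100 -1.9800]
Step 3: x=[4.9960 10.4080] v=[-0.0299 -1.9403]
Step 4: x=[4.9901 10.2199] v=[-0.0593 -1.8815]
Step 5: x=[4.9803 10.0395] v=[-0.0978 -1.8045]

Answer: 4.9803 10.0395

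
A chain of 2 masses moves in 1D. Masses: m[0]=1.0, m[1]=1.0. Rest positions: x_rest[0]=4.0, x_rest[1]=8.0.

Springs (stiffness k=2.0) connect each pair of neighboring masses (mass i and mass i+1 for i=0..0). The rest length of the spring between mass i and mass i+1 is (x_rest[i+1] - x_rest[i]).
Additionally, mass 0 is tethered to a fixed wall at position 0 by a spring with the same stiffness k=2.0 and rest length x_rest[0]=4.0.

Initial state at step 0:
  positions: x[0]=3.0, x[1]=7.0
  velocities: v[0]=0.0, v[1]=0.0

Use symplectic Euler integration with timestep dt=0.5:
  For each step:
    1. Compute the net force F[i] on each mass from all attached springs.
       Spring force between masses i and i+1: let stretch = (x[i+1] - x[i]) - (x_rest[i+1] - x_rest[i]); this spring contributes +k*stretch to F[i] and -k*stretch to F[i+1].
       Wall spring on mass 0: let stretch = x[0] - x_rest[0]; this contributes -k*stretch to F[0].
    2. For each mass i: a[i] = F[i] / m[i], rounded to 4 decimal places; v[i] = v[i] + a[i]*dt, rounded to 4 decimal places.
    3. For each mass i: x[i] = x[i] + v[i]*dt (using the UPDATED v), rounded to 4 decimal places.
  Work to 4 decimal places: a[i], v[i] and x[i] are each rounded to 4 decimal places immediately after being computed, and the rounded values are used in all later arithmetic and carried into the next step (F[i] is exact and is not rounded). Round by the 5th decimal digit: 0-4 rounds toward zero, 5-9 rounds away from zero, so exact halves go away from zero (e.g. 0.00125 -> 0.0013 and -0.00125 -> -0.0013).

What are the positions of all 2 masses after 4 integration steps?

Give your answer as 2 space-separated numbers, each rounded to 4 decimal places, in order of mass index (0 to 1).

Step 0: x=[3.0000 7.0000] v=[0.0000 0.0000]
Step 1: x=[3.5000 7.0000] v=[1.0000 0.0000]
Step 2: x=[4.0000 7.2500] v=[1.0000 0.5000]
Step 3: x=[4.1250 7.8750] v=[0.2500 1.2500]
Step 4: x=[4.0625 8.6250] v=[-0.1250 1.5000]

Answer: 4.0625 8.6250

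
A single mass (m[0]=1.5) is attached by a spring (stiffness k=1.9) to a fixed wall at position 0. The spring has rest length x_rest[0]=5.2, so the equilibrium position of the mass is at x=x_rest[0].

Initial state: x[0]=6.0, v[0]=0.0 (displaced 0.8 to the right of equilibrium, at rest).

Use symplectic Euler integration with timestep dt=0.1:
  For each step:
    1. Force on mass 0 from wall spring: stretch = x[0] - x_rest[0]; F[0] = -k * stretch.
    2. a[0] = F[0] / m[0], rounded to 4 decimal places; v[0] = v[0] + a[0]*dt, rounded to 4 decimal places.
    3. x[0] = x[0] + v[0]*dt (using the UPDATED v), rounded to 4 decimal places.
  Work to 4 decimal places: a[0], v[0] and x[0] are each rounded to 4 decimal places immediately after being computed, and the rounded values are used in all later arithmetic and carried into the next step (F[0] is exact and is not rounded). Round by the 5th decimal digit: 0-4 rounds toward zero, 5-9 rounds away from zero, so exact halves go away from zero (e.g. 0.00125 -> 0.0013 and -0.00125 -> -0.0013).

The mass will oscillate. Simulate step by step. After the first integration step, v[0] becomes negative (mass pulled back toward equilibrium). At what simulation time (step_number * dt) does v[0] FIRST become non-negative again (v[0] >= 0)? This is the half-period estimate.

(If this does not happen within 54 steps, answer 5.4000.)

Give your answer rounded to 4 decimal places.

Answer: 2.8000

Derivation:
Step 0: x=[6.0000] v=[0.0000]
Step 1: x=[5.9899] v=[-0.1013]
Step 2: x=[5.9698] v=[-0.2014]
Step 3: x=[5.9399] v=[-0.2989]
Step 4: x=[5.9006] v=[-0.3926]
Step 5: x=[5.8525] v=[-0.4813]
Step 6: x=[5.7961] v=[-0.5640]
Step 7: x=[5.7322] v=[-0.6395]
Step 8: x=[5.6615] v=[-0.7069]
Step 9: x=[5.5850] v=[-0.7654]
Step 10: x=[5.5036] v=[-0.8142]
Step 11: x=[5.4183] v=[-0.8527]
Step 12: x=[5.3303] v=[-0.8804]
Step 13: x=[5.2406] v=[-0.8969]
Step 14: x=[5.1504] v=[-0.9020]
Step 15: x=[5.0608] v=[-0.8957]
Step 16: x=[4.9730] v=[-0.8781]
Step 17: x=[4.8881] v=[-0.8494]
Step 18: x=[4.8071] v=[-0.8099]
Step 19: x=[4.7311] v=[-0.7601]
Step 20: x=[4.6610] v=[-0.7007]
Step 21: x=[4.5978] v=[-0.6324]
Step 22: x=[4.5422] v=[-0.5561]
Step 23: x=[4.4949] v=[-0.4728]
Step 24: x=[4.4566] v=[-0.3835]
Step 25: x=[4.4277] v=[-0.2893]
Step 26: x=[4.4086] v=[-0.1915]
Step 27: x=[4.3995] v=[-0.0913]
Step 28: x=[4.4005] v=[0.0101]
First v>=0 after going negative at step 28, time=2.8000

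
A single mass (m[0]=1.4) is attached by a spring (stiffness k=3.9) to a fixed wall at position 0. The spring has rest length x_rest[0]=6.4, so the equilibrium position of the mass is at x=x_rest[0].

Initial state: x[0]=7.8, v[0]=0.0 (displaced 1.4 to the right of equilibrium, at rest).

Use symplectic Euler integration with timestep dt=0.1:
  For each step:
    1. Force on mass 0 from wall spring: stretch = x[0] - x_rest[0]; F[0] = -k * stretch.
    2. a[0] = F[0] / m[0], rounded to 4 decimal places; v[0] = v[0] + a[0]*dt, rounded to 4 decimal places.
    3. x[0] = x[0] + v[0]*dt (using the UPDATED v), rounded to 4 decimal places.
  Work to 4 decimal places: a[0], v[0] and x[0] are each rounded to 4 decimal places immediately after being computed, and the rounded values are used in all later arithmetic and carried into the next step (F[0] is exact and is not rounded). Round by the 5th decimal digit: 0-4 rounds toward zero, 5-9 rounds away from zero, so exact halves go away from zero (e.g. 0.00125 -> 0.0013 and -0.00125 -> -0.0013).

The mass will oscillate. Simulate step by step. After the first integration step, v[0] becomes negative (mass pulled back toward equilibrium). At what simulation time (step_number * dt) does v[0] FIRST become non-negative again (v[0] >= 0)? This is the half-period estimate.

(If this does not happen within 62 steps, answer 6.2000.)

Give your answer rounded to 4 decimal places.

Answer: 1.9000

Derivation:
Step 0: x=[7.8000] v=[0.0000]
Step 1: x=[7.7610] v=[-0.3900]
Step 2: x=[7.6841] v=[-0.7691]
Step 3: x=[7.5714] v=[-1.1268]
Step 4: x=[7.4261] v=[-1.4531]
Step 5: x=[7.2522] v=[-1.7389]
Step 6: x=[7.0546] v=[-1.9763]
Step 7: x=[6.8387] v=[-2.1587]
Step 8: x=[6.6106] v=[-2.2809]
Step 9: x=[6.3766] v=[-2.3396]
Step 10: x=[6.1433] v=[-2.3331]
Step 11: x=[5.9171] v=[-2.2616]
Step 12: x=[5.7044] v=[-2.1271]
Step 13: x=[5.5111] v=[-1.9333]
Step 14: x=[5.3425] v=[-1.6857]
Step 15: x=[5.2034] v=[-1.3911]
Step 16: x=[5.0976] v=[-1.0578]
Step 17: x=[5.0281] v=[-0.6950]
Step 18: x=[4.9968] v=[-0.3128]
Step 19: x=[5.0046] v=[0.0781]
First v>=0 after going negative at step 19, time=1.9000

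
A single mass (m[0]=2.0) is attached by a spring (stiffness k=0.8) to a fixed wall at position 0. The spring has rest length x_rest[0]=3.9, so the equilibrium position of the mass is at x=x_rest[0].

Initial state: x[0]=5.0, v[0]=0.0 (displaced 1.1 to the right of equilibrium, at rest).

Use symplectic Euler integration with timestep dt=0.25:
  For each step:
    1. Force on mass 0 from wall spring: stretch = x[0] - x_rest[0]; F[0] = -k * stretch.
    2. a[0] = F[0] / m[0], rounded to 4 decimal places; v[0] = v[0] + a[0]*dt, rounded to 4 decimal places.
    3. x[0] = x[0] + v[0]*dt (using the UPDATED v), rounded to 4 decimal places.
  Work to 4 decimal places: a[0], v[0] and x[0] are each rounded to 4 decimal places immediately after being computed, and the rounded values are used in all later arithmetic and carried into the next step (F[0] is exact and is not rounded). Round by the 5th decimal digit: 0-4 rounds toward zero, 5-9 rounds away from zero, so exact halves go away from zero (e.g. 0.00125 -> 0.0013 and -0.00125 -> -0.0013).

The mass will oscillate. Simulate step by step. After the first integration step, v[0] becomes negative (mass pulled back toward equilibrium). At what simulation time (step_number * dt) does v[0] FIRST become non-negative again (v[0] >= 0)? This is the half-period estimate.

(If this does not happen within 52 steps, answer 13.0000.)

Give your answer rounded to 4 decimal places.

Answer: 5.0000

Derivation:
Step 0: x=[5.0000] v=[0.0000]
Step 1: x=[4.9725] v=[-0.1100]
Step 2: x=[4.9182] v=[-0.2173]
Step 3: x=[4.8384] v=[-0.3191]
Step 4: x=[4.7352] v=[-0.4130]
Step 5: x=[4.6111] v=[-0.4965]
Step 6: x=[4.4692] v=[-0.5676]
Step 7: x=[4.3131] v=[-0.6245]
Step 8: x=[4.1467] v=[-0.6658]
Step 9: x=[3.9741] v=[-0.6905]
Step 10: x=[3.7996] v=[-0.6979]
Step 11: x=[3.6276] v=[-0.6879]
Step 12: x=[3.4624] v=[-0.6607]
Step 13: x=[3.3082] v=[-0.6170]
Step 14: x=[3.1688] v=[-0.5578]
Step 15: x=[3.0476] v=[-0.4847]
Step 16: x=[2.9477] v=[-0.3995]
Step 17: x=[2.8716] v=[-0.3043]
Step 18: x=[2.8212] v=[-0.2015]
Step 19: x=[2.7978] v=[-0.0936]
Step 20: x=[2.8020] v=[0.0166]
First v>=0 after going negative at step 20, time=5.0000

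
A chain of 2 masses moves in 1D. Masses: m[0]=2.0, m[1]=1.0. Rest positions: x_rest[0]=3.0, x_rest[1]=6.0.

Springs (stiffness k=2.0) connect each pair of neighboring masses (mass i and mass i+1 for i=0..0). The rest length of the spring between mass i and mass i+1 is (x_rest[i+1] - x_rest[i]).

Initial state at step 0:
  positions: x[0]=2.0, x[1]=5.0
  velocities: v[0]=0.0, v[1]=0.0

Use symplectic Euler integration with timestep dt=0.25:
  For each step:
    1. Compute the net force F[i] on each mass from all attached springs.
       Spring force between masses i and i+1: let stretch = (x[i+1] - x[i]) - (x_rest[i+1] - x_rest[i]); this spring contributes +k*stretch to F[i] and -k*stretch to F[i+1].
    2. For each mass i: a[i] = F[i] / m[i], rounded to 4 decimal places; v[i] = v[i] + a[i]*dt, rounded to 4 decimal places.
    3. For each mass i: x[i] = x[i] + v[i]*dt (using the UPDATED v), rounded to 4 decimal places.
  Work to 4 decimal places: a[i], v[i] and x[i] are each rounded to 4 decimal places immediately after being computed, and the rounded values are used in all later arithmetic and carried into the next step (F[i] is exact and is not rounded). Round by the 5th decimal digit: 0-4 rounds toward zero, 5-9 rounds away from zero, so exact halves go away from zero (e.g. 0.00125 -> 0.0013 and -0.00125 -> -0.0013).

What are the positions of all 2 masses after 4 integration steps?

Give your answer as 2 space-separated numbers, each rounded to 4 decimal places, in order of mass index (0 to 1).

Answer: 2.0000 5.0000

Derivation:
Step 0: x=[2.0000 5.0000] v=[0.0000 0.0000]
Step 1: x=[2.0000 5.0000] v=[0.0000 0.0000]
Step 2: x=[2.0000 5.0000] v=[0.0000 0.0000]
Step 3: x=[2.0000 5.0000] v=[0.0000 0.0000]
Step 4: x=[2.0000 5.0000] v=[0.0000 0.0000]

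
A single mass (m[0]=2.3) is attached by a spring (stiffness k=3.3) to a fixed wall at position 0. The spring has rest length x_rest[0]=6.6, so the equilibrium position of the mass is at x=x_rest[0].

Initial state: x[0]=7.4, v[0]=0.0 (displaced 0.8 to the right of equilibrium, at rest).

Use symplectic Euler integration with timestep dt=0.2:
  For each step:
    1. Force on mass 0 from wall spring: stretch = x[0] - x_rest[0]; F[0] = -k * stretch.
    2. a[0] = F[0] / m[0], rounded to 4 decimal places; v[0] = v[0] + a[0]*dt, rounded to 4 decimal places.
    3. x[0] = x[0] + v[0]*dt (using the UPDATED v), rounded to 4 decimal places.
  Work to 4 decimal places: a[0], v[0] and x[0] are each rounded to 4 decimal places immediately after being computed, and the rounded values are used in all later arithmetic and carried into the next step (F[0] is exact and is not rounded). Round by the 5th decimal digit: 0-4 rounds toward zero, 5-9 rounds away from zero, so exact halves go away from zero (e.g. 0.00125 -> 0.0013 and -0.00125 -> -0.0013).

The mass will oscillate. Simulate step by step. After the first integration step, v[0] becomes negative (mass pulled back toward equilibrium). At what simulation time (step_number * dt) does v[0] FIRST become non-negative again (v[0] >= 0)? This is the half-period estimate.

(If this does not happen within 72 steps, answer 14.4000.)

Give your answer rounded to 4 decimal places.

Answer: 2.8000

Derivation:
Step 0: x=[7.4000] v=[0.0000]
Step 1: x=[7.3541] v=[-0.2296]
Step 2: x=[7.2649] v=[-0.4460]
Step 3: x=[7.1375] v=[-0.6368]
Step 4: x=[6.9793] v=[-0.7910]
Step 5: x=[6.7993] v=[-0.8998]
Step 6: x=[6.6079] v=[-0.9570]
Step 7: x=[6.4160] v=[-0.9593]
Step 8: x=[6.2347] v=[-0.9065]
Step 9: x=[6.0744] v=[-0.8017]
Step 10: x=[5.9442] v=[-0.6509]
Step 11: x=[5.8517] v=[-0.4627]
Step 12: x=[5.8021] v=[-0.2480]
Step 13: x=[5.7983] v=[-0.0190]
Step 14: x=[5.8405] v=[0.2111]
First v>=0 after going negative at step 14, time=2.8000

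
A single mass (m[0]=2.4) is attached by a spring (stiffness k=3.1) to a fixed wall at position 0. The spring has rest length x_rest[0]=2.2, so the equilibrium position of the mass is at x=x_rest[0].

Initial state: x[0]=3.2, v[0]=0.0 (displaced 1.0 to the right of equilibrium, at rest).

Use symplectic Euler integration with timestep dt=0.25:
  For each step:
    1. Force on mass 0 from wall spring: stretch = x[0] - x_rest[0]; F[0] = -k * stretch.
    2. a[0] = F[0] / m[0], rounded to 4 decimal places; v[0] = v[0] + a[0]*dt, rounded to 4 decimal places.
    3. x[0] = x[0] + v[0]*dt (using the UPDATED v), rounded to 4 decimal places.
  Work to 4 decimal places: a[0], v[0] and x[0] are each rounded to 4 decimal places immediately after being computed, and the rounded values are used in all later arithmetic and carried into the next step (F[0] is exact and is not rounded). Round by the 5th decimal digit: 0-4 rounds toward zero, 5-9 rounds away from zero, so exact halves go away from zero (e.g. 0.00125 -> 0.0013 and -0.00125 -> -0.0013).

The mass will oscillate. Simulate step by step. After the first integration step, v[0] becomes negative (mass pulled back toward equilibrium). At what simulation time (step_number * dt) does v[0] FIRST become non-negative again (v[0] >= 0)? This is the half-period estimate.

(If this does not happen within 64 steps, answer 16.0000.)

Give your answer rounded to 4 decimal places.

Answer: 3.0000

Derivation:
Step 0: x=[3.2000] v=[0.0000]
Step 1: x=[3.1193] v=[-0.3229]
Step 2: x=[2.9644] v=[-0.6198]
Step 3: x=[2.7477] v=[-0.8667]
Step 4: x=[2.4868] v=[-1.0436]
Step 5: x=[2.2028] v=[-1.1362]
Step 6: x=[1.9185] v=[-1.1371]
Step 7: x=[1.6570] v=[-1.0462]
Step 8: x=[1.4393] v=[-0.8709]
Step 9: x=[1.2830] v=[-0.6253]
Step 10: x=[1.2007] v=[-0.3292]
Step 11: x=[1.1991] v=[-0.0065]
Step 12: x=[1.2783] v=[0.3167]
First v>=0 after going negative at step 12, time=3.0000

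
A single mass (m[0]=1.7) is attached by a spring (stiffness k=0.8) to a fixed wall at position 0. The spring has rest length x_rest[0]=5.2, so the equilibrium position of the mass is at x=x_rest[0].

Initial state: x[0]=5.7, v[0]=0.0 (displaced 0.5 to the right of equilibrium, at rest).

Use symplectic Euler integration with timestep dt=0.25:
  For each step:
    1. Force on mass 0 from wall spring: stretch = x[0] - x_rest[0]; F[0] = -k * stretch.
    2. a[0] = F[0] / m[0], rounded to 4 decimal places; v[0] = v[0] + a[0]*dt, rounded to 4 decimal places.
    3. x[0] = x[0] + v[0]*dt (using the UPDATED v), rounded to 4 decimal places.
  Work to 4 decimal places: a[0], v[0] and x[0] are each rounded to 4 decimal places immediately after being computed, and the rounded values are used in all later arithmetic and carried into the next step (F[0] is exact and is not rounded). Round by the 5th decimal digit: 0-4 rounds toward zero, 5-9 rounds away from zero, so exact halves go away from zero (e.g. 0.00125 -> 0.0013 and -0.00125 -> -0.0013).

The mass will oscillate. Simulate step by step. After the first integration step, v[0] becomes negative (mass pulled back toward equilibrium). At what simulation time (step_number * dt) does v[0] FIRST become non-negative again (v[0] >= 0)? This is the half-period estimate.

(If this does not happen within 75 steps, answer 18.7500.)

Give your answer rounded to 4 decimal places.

Step 0: x=[5.7000] v=[0.0000]
Step 1: x=[5.6853] v=[-0.0588]
Step 2: x=[5.6563] v=[-0.1159]
Step 3: x=[5.6139] v=[-0.1696]
Step 4: x=[5.5593] v=[-0.2183]
Step 5: x=[5.4942] v=[-0.2606]
Step 6: x=[5.4204] v=[-0.2952]
Step 7: x=[5.3401] v=[-0.3211]
Step 8: x=[5.2557] v=[-0.3376]
Step 9: x=[5.1697] v=[-0.3442]
Step 10: x=[5.0846] v=[-0.3406]
Step 11: x=[5.0029] v=[-0.3270]
Step 12: x=[4.9270] v=[-0.3038]
Step 13: x=[4.8591] v=[-0.2717]
Step 14: x=[4.8012] v=[-0.2316]
Step 15: x=[4.7550] v=[-0.1847]
Step 16: x=[4.7219] v=[-0.1324]
Step 17: x=[4.7029] v=[-0.0762]
Step 18: x=[4.6985] v=[-0.0177]
Step 19: x=[4.7088] v=[0.0413]
First v>=0 after going negative at step 19, time=4.7500

Answer: 4.7500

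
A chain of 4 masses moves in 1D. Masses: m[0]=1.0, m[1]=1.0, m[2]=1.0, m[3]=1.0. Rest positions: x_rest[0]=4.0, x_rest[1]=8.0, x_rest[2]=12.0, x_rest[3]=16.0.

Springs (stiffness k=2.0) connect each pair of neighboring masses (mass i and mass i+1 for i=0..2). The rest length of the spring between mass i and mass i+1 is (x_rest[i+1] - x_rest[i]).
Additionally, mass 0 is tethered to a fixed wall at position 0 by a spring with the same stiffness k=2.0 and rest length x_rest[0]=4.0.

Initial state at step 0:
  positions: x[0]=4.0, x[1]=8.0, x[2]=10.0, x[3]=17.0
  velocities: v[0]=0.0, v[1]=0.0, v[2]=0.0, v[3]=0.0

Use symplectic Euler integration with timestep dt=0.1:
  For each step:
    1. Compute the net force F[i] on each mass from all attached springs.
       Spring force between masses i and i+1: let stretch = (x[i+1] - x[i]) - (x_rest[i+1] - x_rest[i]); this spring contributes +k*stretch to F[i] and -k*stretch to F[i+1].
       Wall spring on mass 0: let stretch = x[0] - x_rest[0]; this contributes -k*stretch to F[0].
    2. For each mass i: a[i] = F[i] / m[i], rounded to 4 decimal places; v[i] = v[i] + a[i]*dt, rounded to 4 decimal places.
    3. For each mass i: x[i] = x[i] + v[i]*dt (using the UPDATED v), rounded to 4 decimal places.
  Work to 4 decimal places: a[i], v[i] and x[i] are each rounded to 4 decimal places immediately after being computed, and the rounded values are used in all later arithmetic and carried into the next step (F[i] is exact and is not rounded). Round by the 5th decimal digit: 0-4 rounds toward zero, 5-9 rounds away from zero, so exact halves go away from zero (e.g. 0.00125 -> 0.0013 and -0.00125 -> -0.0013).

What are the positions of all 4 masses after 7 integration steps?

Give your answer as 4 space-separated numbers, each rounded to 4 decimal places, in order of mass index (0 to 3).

Step 0: x=[4.0000 8.0000 10.0000 17.0000] v=[0.0000 0.0000 0.0000 0.0000]
Step 1: x=[4.0000 7.9600 10.1000 16.9400] v=[0.0000 -0.4000 1.0000 -0.6000]
Step 2: x=[3.9992 7.8836 10.2940 16.8232] v=[-0.0080 -0.7640 1.9400 -1.1680]
Step 3: x=[3.9961 7.7777 10.5704 16.6558] v=[-0.0310 -1.0588 2.7638 -1.6738]
Step 4: x=[3.9887 7.6520 10.9126 16.4467] v=[-0.0739 -1.2566 3.4223 -2.0909]
Step 5: x=[3.9748 7.5183 11.3003 16.2069] v=[-0.1390 -1.3371 3.8770 -2.3977]
Step 6: x=[3.9523 7.3894 11.7105 15.9490] v=[-0.2253 -1.2894 4.1019 -2.5790]
Step 7: x=[3.9195 7.2781 12.1190 15.6863] v=[-0.3283 -1.1126 4.0854 -2.6267]

Answer: 3.9195 7.2781 12.1190 15.6863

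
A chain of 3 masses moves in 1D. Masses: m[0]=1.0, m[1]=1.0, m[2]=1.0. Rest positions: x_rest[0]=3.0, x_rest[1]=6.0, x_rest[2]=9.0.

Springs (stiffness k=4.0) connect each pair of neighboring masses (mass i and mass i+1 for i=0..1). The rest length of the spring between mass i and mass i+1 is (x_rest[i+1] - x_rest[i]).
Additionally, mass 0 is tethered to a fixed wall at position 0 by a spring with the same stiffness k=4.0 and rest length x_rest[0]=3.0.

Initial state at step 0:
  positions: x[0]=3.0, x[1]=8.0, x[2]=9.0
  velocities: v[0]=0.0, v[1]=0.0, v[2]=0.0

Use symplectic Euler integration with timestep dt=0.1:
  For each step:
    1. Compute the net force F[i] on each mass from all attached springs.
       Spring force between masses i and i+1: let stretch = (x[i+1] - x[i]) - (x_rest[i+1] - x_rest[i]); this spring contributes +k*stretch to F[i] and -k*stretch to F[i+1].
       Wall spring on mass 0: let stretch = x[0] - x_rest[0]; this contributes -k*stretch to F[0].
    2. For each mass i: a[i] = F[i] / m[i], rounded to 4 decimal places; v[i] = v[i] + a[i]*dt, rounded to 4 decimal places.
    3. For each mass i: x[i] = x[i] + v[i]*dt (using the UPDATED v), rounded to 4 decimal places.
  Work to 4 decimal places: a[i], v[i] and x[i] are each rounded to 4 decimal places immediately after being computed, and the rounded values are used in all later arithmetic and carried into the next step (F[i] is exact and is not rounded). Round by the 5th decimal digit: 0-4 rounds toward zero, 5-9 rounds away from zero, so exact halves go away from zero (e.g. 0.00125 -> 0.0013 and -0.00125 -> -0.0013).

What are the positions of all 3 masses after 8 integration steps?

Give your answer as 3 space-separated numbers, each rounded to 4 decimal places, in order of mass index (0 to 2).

Answer: 3.9095 5.2920 10.3303

Derivation:
Step 0: x=[3.0000 8.0000 9.0000] v=[0.0000 0.0000 0.0000]
Step 1: x=[3.0800 7.8400 9.0800] v=[0.8000 -1.6000 0.8000]
Step 2: x=[3.2272 7.5392 9.2304] v=[1.4720 -3.0080 1.5040]
Step 3: x=[3.4178 7.1336 9.4332] v=[1.9059 -4.0563 2.0275]
Step 4: x=[3.6203 6.6713 9.6640] v=[2.0251 -4.6228 2.3077]
Step 5: x=[3.8000 6.2067 9.8951] v=[1.7974 -4.6461 2.3106]
Step 6: x=[3.9240 5.7934 10.0986] v=[1.2401 -4.1334 2.0352]
Step 7: x=[3.9658 5.4775 10.2499] v=[0.4183 -3.1591 1.5131]
Step 8: x=[3.9095 5.2920 10.3303] v=[-0.5633 -1.8548 0.8041]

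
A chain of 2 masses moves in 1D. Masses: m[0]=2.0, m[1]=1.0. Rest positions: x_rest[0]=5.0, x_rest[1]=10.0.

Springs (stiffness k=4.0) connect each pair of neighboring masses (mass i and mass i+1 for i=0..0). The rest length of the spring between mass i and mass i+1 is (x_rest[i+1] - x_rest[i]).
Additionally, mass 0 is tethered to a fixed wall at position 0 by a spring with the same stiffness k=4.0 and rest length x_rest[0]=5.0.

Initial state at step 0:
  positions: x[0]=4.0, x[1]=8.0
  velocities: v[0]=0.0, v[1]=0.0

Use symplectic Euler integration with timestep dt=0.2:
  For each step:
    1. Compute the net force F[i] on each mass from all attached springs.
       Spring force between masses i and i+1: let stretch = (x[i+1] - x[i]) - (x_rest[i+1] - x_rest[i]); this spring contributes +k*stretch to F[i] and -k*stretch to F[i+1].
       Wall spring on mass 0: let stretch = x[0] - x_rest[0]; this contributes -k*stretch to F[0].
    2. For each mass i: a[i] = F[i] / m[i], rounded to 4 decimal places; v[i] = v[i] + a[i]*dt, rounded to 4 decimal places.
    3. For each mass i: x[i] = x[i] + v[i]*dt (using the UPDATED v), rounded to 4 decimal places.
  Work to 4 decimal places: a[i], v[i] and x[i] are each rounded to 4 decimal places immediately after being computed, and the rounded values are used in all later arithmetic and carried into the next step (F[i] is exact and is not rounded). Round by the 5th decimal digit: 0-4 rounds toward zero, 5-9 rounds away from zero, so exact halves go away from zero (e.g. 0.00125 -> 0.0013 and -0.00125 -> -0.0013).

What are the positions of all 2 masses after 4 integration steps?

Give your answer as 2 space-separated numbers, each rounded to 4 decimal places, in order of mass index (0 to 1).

Step 0: x=[4.0000 8.0000] v=[0.0000 0.0000]
Step 1: x=[4.0000 8.1600] v=[0.0000 0.8000]
Step 2: x=[4.0128 8.4544] v=[0.0640 1.4720]
Step 3: x=[4.0599 8.8381] v=[0.2355 1.9187]
Step 4: x=[4.1645 9.2573] v=[0.5228 2.0961]

Answer: 4.1645 9.2573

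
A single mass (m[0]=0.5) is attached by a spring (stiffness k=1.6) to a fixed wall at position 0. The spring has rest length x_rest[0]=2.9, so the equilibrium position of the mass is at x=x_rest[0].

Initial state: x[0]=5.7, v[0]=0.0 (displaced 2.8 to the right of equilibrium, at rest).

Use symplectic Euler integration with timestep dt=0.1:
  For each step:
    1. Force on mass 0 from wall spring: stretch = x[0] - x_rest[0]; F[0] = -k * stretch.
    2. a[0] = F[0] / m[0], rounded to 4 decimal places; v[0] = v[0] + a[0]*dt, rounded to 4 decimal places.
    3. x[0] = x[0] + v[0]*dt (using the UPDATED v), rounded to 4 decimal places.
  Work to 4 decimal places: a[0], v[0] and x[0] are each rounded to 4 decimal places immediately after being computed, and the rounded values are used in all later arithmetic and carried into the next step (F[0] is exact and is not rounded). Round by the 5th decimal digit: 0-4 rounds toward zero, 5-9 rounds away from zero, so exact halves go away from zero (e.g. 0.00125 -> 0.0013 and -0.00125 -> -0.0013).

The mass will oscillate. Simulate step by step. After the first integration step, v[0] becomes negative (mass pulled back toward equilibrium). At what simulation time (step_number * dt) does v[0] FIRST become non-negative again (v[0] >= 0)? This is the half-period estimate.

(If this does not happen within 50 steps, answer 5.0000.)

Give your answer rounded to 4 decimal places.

Answer: 1.8000

Derivation:
Step 0: x=[5.7000] v=[0.0000]
Step 1: x=[5.6104] v=[-0.8960]
Step 2: x=[5.4341] v=[-1.7633]
Step 3: x=[5.1767] v=[-2.5742]
Step 4: x=[4.8464] v=[-3.3027]
Step 5: x=[4.4538] v=[-3.9256]
Step 6: x=[4.0115] v=[-4.4228]
Step 7: x=[3.5337] v=[-4.7785]
Step 8: x=[3.0356] v=[-4.9813]
Step 9: x=[2.5331] v=[-5.0247]
Step 10: x=[2.0424] v=[-4.9073]
Step 11: x=[1.5791] v=[-4.6329]
Step 12: x=[1.1581] v=[-4.2102]
Step 13: x=[0.7928] v=[-3.6528]
Step 14: x=[0.4950] v=[-2.9785]
Step 15: x=[0.2741] v=[-2.2089]
Step 16: x=[0.1372] v=[-1.3686]
Step 17: x=[0.0888] v=[-0.4845]
Step 18: x=[0.1303] v=[0.4151]
First v>=0 after going negative at step 18, time=1.8000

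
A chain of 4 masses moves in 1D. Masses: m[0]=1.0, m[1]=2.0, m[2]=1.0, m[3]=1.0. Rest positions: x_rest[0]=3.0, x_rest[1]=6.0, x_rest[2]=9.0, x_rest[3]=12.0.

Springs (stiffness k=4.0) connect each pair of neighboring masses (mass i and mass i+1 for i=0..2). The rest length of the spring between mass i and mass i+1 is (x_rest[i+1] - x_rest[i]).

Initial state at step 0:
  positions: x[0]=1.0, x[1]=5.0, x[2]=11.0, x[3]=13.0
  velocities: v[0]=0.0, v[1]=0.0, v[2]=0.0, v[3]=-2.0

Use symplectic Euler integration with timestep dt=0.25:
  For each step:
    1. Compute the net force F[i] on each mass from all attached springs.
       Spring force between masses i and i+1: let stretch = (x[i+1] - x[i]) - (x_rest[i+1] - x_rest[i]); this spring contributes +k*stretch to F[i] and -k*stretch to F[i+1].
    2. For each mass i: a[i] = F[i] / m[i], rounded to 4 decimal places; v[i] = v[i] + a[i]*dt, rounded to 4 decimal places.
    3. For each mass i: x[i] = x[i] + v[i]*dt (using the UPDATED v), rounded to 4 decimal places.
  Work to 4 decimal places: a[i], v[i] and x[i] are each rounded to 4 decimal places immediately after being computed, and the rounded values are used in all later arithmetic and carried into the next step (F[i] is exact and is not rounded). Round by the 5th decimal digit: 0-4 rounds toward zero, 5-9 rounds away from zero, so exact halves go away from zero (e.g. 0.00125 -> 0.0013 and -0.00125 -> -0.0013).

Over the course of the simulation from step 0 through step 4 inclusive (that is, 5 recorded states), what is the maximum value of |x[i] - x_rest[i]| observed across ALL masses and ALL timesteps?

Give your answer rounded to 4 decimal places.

Step 0: x=[1.0000 5.0000 11.0000 13.0000] v=[0.0000 0.0000 0.0000 -2.0000]
Step 1: x=[1.2500 5.2500 10.0000 12.7500] v=[1.0000 1.0000 -4.0000 -1.0000]
Step 2: x=[1.7500 5.5938 8.5000 12.5625] v=[2.0000 1.3750 -6.0000 -0.7500]
Step 3: x=[2.4610 5.8204 7.2891 12.1094] v=[2.8438 0.9062 -4.8437 -1.8125]
Step 4: x=[3.2618 5.8106 6.9161 11.2012] v=[3.2032 -0.0392 -1.4921 -3.6328]
Max displacement = 2.0839

Answer: 2.0839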